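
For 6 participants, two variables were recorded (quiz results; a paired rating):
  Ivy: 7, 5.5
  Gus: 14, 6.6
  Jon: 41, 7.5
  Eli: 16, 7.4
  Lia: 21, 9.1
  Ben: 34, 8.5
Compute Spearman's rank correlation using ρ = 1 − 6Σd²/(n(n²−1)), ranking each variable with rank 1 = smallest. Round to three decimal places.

0.771

Ranks of variable 1: 1, 2, 6, 3, 4, 5
Ranks of variable 2: 1, 2, 4, 3, 6, 5
d = r₁ − r₂: 0, 0, 2, 0, -2, 0
d²: 0, 0, 4, 0, 4, 0; Σd² = 8
ρ = 1 − 6·8/(6·35) = 1 − 48/210 = 0.771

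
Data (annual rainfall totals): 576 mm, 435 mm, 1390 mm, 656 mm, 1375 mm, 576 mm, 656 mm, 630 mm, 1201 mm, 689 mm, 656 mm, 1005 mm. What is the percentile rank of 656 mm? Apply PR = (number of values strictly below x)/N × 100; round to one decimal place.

33.3

N = 12.
Strictly below 656: 4. Equal to 656: 3.
PR = 4/12 × 100 = 33.3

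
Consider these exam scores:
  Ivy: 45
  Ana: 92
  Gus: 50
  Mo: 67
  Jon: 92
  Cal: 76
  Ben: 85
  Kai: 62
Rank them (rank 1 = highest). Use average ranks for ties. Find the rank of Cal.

Sorted (descending): 92, 92, 85, 76, 67, 62, 50, 45
The 2 values of 92 occupy positions 1–2 → average rank (1+2)/2 = 1.5.
Cal has value 76 → rank 4.

4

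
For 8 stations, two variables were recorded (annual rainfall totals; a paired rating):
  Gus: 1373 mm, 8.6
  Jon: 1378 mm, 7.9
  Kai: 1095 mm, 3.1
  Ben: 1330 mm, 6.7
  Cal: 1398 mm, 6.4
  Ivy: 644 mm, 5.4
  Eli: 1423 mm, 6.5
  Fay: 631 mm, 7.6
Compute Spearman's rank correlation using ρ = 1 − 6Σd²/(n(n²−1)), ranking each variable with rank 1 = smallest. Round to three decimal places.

Ranks of variable 1: 5, 6, 3, 4, 7, 2, 8, 1
Ranks of variable 2: 8, 7, 1, 5, 3, 2, 4, 6
d = r₁ − r₂: -3, -1, 2, -1, 4, 0, 4, -5
d²: 9, 1, 4, 1, 16, 0, 16, 25; Σd² = 72
ρ = 1 − 6·72/(8·63) = 1 − 432/504 = 0.143

0.143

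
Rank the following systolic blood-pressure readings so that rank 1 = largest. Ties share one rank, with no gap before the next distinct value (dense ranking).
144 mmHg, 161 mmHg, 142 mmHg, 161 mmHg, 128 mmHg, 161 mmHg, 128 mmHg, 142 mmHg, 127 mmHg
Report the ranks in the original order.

Sorted (descending): 161, 161, 161, 144, 142, 142, 128, 128, 127
The 3 values of 161 share dense rank 1.
The 2 values of 142 share dense rank 3.
The 2 values of 128 share dense rank 4.
Remaining distinct values take the next consecutive integers.

2, 1, 3, 1, 4, 1, 4, 3, 5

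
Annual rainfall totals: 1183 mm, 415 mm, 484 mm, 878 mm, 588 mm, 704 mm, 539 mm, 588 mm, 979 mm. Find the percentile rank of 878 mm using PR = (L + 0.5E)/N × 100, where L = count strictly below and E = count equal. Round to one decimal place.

72.2

N = 9.
Strictly below 878: 6. Equal to 878: 1.
PR = (6 + 0.5·1)/9 × 100 = 72.2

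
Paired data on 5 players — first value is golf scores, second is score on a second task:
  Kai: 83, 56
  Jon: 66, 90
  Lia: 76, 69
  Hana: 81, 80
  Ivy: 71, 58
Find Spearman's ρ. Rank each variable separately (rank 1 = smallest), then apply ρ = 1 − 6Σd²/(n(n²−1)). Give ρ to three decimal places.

-0.600

Ranks of variable 1: 5, 1, 3, 4, 2
Ranks of variable 2: 1, 5, 3, 4, 2
d = r₁ − r₂: 4, -4, 0, 0, 0
d²: 16, 16, 0, 0, 0; Σd² = 32
ρ = 1 − 6·32/(5·24) = 1 − 192/120 = -0.600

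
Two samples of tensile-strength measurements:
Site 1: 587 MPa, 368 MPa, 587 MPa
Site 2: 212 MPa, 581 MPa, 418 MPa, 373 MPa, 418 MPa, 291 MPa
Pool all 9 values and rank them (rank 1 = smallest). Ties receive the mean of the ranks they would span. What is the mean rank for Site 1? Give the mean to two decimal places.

Sorted (ascending): 212, 291, 368, 373, 418, 418, 581, 587, 587
The 2 values of 418 occupy positions 5–6 → average rank (5+6)/2 = 5.5.
The 2 values of 587 occupy positions 8–9 → average rank (8+9)/2 = 8.5.
Site 1 values → pooled ranks: 587→8.5, 368→3, 587→8.5
Mean rank = (8.5 + 3 + 8.5) / 3 = 6.67

6.67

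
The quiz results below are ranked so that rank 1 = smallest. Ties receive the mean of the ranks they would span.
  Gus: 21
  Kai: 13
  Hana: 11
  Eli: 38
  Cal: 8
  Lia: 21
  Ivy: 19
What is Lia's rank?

5.5

Sorted (ascending): 8, 11, 13, 19, 21, 21, 38
The 2 values of 21 occupy positions 5–6 → average rank (5+6)/2 = 5.5.
Lia has value 21 → rank 5.5.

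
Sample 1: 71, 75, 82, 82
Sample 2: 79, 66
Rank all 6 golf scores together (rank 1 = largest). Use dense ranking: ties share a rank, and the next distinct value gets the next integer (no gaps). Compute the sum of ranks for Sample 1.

9

Sorted (descending): 82, 82, 79, 75, 71, 66
The 2 values of 82 share dense rank 1.
Remaining distinct values take the next consecutive integers.
Sample 1 values → pooled ranks: 71→4, 75→3, 82→1, 82→1
Rank sum = 4 + 3 + 1 + 1 = 9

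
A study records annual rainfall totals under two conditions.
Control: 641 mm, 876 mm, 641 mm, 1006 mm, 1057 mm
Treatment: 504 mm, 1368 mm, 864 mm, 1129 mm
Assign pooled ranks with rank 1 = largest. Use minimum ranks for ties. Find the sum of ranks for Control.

26

Sorted (descending): 1368, 1129, 1057, 1006, 876, 864, 641, 641, 504
The 2 values of 641 occupy positions 7–8 → each gets rank 7.
Control values → pooled ranks: 641→7, 876→5, 641→7, 1006→4, 1057→3
Rank sum = 7 + 5 + 7 + 4 + 3 = 26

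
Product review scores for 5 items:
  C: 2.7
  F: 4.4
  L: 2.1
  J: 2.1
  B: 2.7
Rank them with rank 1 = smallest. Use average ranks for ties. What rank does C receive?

3.5

Sorted (ascending): 2.1, 2.1, 2.7, 2.7, 4.4
The 2 values of 2.1 occupy positions 1–2 → average rank (1+2)/2 = 1.5.
The 2 values of 2.7 occupy positions 3–4 → average rank (3+4)/2 = 3.5.
C has value 2.7 → rank 3.5.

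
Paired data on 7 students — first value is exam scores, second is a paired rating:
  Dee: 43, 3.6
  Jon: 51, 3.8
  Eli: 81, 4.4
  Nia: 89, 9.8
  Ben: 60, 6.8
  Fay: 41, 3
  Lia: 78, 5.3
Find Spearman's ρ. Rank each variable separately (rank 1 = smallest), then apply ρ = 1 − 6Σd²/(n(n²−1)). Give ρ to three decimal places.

0.857

Ranks of variable 1: 2, 3, 6, 7, 4, 1, 5
Ranks of variable 2: 2, 3, 4, 7, 6, 1, 5
d = r₁ − r₂: 0, 0, 2, 0, -2, 0, 0
d²: 0, 0, 4, 0, 4, 0, 0; Σd² = 8
ρ = 1 − 6·8/(7·48) = 1 − 48/336 = 0.857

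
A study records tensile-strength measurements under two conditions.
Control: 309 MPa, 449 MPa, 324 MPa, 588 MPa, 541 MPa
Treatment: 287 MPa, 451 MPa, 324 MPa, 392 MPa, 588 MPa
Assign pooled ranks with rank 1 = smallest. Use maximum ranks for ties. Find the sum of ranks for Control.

Sorted (ascending): 287, 309, 324, 324, 392, 449, 451, 541, 588, 588
The 2 values of 324 occupy positions 3–4 → each gets rank 4.
The 2 values of 588 occupy positions 9–10 → each gets rank 10.
Control values → pooled ranks: 309→2, 449→6, 324→4, 588→10, 541→8
Rank sum = 2 + 6 + 4 + 10 + 8 = 30

30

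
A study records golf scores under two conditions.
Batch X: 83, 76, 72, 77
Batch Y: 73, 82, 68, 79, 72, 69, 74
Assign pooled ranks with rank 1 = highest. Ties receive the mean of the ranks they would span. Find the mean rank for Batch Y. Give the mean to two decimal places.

6.79

Sorted (descending): 83, 82, 79, 77, 76, 74, 73, 72, 72, 69, 68
The 2 values of 72 occupy positions 8–9 → average rank (8+9)/2 = 8.5.
Batch Y values → pooled ranks: 73→7, 82→2, 68→11, 79→3, 72→8.5, 69→10, 74→6
Mean rank = (7 + 2 + 11 + 3 + 8.5 + 10 + 6) / 7 = 6.79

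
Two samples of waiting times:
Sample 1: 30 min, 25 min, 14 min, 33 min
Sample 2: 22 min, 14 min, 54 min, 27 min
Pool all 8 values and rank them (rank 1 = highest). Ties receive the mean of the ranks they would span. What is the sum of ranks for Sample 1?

17.5

Sorted (descending): 54, 33, 30, 27, 25, 22, 14, 14
The 2 values of 14 occupy positions 7–8 → average rank (7+8)/2 = 7.5.
Sample 1 values → pooled ranks: 30→3, 25→5, 14→7.5, 33→2
Rank sum = 3 + 5 + 7.5 + 2 = 17.5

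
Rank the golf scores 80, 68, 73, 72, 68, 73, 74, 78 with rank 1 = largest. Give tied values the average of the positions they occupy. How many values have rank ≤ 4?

3

Sorted (descending): 80, 78, 74, 73, 73, 72, 68, 68
The 2 values of 73 occupy positions 4–5 → average rank (4+5)/2 = 4.5.
The 2 values of 68 occupy positions 7–8 → average rank (7+8)/2 = 7.5.
Ranks ≤ 4: {1, 2, 3} → 3 values.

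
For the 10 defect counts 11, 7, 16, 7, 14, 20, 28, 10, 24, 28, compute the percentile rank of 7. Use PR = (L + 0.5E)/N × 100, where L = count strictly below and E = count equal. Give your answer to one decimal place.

N = 10.
Strictly below 7: 0. Equal to 7: 2.
PR = (0 + 0.5·2)/10 × 100 = 10.0

10.0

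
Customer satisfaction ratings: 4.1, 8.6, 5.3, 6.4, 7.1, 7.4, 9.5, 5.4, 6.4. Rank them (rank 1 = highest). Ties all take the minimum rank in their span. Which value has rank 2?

Sorted (descending): 9.5, 8.6, 7.4, 7.1, 6.4, 6.4, 5.4, 5.3, 4.1
The 2 values of 6.4 occupy positions 5–6 → each gets rank 5.
Rank 2 → value 8.6.

8.6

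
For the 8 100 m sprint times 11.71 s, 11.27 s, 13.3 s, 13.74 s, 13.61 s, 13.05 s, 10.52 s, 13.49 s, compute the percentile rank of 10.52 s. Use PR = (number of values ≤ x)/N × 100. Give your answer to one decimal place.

N = 8.
Strictly below 10.52: 0. Equal to 10.52: 1.
PR = 1/8 × 100 = 12.5

12.5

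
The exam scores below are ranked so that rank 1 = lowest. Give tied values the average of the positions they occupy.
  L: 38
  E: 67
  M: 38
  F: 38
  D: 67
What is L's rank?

2

Sorted (ascending): 38, 38, 38, 67, 67
The 3 values of 38 occupy positions 1–3 → average rank 2.
The 2 values of 67 occupy positions 4–5 → average rank (4+5)/2 = 4.5.
L has value 38 → rank 2.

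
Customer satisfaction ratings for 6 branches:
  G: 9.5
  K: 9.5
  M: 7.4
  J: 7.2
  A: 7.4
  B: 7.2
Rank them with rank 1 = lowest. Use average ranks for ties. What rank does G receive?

Sorted (ascending): 7.2, 7.2, 7.4, 7.4, 9.5, 9.5
The 2 values of 7.2 occupy positions 1–2 → average rank (1+2)/2 = 1.5.
The 2 values of 7.4 occupy positions 3–4 → average rank (3+4)/2 = 3.5.
The 2 values of 9.5 occupy positions 5–6 → average rank (5+6)/2 = 5.5.
G has value 9.5 → rank 5.5.

5.5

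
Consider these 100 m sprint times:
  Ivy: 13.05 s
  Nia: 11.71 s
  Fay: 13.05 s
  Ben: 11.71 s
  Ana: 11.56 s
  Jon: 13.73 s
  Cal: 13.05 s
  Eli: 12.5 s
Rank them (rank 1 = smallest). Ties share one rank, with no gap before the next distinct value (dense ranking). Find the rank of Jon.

Sorted (ascending): 11.56, 11.71, 11.71, 12.5, 13.05, 13.05, 13.05, 13.73
The 2 values of 11.71 share dense rank 2.
The 3 values of 13.05 share dense rank 4.
Remaining distinct values take the next consecutive integers.
Jon has value 13.73 s → rank 5.

5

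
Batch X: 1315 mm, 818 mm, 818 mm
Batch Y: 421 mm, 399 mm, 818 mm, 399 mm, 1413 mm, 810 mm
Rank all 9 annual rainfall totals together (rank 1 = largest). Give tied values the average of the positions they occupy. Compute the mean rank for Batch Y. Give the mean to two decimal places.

Sorted (descending): 1413, 1315, 818, 818, 818, 810, 421, 399, 399
The 3 values of 818 occupy positions 3–5 → average rank 4.
The 2 values of 399 occupy positions 8–9 → average rank (8+9)/2 = 8.5.
Batch Y values → pooled ranks: 421→7, 399→8.5, 818→4, 399→8.5, 1413→1, 810→6
Mean rank = (7 + 8.5 + 4 + 8.5 + 1 + 6) / 6 = 5.83

5.83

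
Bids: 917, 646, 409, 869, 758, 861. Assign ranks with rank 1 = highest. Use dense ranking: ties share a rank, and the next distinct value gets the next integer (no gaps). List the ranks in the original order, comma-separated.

Sorted (descending): 917, 869, 861, 758, 646, 409
No ties — each value takes its position as its rank.

1, 5, 6, 2, 4, 3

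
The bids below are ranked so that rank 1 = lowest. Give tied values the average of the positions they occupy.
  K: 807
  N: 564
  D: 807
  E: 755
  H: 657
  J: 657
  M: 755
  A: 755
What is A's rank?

5

Sorted (ascending): 564, 657, 657, 755, 755, 755, 807, 807
The 2 values of 657 occupy positions 2–3 → average rank (2+3)/2 = 2.5.
The 3 values of 755 occupy positions 4–6 → average rank 5.
The 2 values of 807 occupy positions 7–8 → average rank (7+8)/2 = 7.5.
A has value 755 → rank 5.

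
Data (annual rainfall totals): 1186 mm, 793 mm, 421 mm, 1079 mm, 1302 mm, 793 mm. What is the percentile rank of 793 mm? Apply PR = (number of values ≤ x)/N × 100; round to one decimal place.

N = 6.
Strictly below 793: 1. Equal to 793: 2.
PR = 3/6 × 100 = 50.0

50.0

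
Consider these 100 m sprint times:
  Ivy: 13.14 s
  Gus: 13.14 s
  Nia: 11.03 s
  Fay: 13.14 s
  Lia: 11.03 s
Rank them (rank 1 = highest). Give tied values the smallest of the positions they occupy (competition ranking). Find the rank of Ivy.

1

Sorted (descending): 13.14, 13.14, 13.14, 11.03, 11.03
The 3 values of 13.14 occupy positions 1–3 → each gets rank 1.
The 2 values of 11.03 occupy positions 4–5 → each gets rank 4.
Ivy has value 13.14 s → rank 1.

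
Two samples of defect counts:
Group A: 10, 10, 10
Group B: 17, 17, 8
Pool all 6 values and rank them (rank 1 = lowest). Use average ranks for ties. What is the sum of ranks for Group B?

12

Sorted (ascending): 8, 10, 10, 10, 17, 17
The 3 values of 10 occupy positions 2–4 → average rank 3.
The 2 values of 17 occupy positions 5–6 → average rank (5+6)/2 = 5.5.
Group B values → pooled ranks: 17→5.5, 17→5.5, 8→1
Rank sum = 5.5 + 5.5 + 1 = 12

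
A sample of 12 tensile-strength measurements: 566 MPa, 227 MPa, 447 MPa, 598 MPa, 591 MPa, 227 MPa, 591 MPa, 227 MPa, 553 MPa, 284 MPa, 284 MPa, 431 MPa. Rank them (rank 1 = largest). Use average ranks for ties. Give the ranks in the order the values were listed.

4, 11, 6, 1, 2.5, 11, 2.5, 11, 5, 8.5, 8.5, 7

Sorted (descending): 598, 591, 591, 566, 553, 447, 431, 284, 284, 227, 227, 227
The 2 values of 591 occupy positions 2–3 → average rank (2+3)/2 = 2.5.
The 2 values of 284 occupy positions 8–9 → average rank (8+9)/2 = 8.5.
The 3 values of 227 occupy positions 10–12 → average rank 11.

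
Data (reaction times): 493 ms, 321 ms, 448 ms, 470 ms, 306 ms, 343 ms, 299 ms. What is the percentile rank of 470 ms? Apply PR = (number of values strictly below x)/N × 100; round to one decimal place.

71.4

N = 7.
Strictly below 470: 5. Equal to 470: 1.
PR = 5/7 × 100 = 71.4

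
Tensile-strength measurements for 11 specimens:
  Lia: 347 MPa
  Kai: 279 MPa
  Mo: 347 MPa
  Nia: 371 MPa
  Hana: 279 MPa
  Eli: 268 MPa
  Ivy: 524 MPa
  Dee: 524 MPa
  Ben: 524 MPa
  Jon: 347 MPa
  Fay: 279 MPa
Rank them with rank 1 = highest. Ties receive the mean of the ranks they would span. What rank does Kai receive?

9

Sorted (descending): 524, 524, 524, 371, 347, 347, 347, 279, 279, 279, 268
The 3 values of 524 occupy positions 1–3 → average rank 2.
The 3 values of 347 occupy positions 5–7 → average rank 6.
The 3 values of 279 occupy positions 8–10 → average rank 9.
Kai has value 279 MPa → rank 9.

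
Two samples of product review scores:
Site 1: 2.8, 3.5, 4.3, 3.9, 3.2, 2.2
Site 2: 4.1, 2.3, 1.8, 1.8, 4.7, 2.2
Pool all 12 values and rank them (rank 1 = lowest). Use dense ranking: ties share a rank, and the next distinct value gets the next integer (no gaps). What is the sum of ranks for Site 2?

Sorted (ascending): 1.8, 1.8, 2.2, 2.2, 2.3, 2.8, 3.2, 3.5, 3.9, 4.1, 4.3, 4.7
The 2 values of 1.8 share dense rank 1.
The 2 values of 2.2 share dense rank 2.
Remaining distinct values take the next consecutive integers.
Site 2 values → pooled ranks: 4.1→8, 2.3→3, 1.8→1, 1.8→1, 4.7→10, 2.2→2
Rank sum = 8 + 3 + 1 + 1 + 10 + 2 = 25

25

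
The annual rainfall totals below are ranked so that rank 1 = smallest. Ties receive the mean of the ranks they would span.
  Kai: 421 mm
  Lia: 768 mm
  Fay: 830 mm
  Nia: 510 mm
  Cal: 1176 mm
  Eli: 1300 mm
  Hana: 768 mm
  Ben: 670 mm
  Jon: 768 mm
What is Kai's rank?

Sorted (ascending): 421, 510, 670, 768, 768, 768, 830, 1176, 1300
The 3 values of 768 occupy positions 4–6 → average rank 5.
Kai has value 421 mm → rank 1.

1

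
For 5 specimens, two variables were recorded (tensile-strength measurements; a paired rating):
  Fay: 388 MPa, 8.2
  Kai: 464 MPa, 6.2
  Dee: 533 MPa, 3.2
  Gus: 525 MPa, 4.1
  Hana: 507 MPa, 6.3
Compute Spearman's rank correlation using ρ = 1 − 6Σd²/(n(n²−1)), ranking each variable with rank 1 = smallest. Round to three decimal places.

-0.900

Ranks of variable 1: 1, 2, 5, 4, 3
Ranks of variable 2: 5, 3, 1, 2, 4
d = r₁ − r₂: -4, -1, 4, 2, -1
d²: 16, 1, 16, 4, 1; Σd² = 38
ρ = 1 − 6·38/(5·24) = 1 − 228/120 = -0.900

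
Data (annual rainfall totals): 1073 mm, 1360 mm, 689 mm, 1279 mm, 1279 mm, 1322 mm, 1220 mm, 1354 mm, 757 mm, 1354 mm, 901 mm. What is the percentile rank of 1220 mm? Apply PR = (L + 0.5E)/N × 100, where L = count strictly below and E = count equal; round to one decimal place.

40.9

N = 11.
Strictly below 1220: 4. Equal to 1220: 1.
PR = (4 + 0.5·1)/11 × 100 = 40.9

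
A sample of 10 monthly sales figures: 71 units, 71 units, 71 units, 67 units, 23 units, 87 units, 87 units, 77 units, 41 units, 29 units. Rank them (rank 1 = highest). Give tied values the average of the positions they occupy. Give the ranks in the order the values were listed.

Sorted (descending): 87, 87, 77, 71, 71, 71, 67, 41, 29, 23
The 2 values of 87 occupy positions 1–2 → average rank (1+2)/2 = 1.5.
The 3 values of 71 occupy positions 4–6 → average rank 5.

5, 5, 5, 7, 10, 1.5, 1.5, 3, 8, 9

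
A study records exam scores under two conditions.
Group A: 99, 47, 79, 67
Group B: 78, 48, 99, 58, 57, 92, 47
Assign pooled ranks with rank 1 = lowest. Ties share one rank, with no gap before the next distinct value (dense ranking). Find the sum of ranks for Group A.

22

Sorted (ascending): 47, 47, 48, 57, 58, 67, 78, 79, 92, 99, 99
The 2 values of 47 share dense rank 1.
The 2 values of 99 share dense rank 9.
Remaining distinct values take the next consecutive integers.
Group A values → pooled ranks: 99→9, 47→1, 79→7, 67→5
Rank sum = 9 + 1 + 7 + 5 = 22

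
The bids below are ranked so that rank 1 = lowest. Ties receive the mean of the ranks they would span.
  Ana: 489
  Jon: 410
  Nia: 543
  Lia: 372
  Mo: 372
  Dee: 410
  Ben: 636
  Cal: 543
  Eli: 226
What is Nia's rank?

Sorted (ascending): 226, 372, 372, 410, 410, 489, 543, 543, 636
The 2 values of 372 occupy positions 2–3 → average rank (2+3)/2 = 2.5.
The 2 values of 410 occupy positions 4–5 → average rank (4+5)/2 = 4.5.
The 2 values of 543 occupy positions 7–8 → average rank (7+8)/2 = 7.5.
Nia has value 543 → rank 7.5.

7.5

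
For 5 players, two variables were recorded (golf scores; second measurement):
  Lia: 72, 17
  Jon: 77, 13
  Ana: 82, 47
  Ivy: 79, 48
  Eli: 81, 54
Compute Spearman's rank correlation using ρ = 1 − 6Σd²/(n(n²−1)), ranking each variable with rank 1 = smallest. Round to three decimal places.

0.600

Ranks of variable 1: 1, 2, 5, 3, 4
Ranks of variable 2: 2, 1, 3, 4, 5
d = r₁ − r₂: -1, 1, 2, -1, -1
d²: 1, 1, 4, 1, 1; Σd² = 8
ρ = 1 − 6·8/(5·24) = 1 − 48/120 = 0.600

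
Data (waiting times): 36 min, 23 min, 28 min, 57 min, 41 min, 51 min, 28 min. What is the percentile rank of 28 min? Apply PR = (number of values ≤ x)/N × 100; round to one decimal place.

42.9

N = 7.
Strictly below 28: 1. Equal to 28: 2.
PR = 3/7 × 100 = 42.9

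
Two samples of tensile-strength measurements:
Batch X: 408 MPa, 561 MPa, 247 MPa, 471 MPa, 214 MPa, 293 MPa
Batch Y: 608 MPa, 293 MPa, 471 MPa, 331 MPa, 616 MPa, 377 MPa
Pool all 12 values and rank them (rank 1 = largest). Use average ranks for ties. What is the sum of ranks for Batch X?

Sorted (descending): 616, 608, 561, 471, 471, 408, 377, 331, 293, 293, 247, 214
The 2 values of 471 occupy positions 4–5 → average rank (4+5)/2 = 4.5.
The 2 values of 293 occupy positions 9–10 → average rank (9+10)/2 = 9.5.
Batch X values → pooled ranks: 408→6, 561→3, 247→11, 471→4.5, 214→12, 293→9.5
Rank sum = 6 + 3 + 11 + 4.5 + 12 + 9.5 = 46

46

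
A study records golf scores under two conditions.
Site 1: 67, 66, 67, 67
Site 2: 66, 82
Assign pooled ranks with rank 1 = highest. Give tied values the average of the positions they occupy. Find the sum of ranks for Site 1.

14.5

Sorted (descending): 82, 67, 67, 67, 66, 66
The 3 values of 67 occupy positions 2–4 → average rank 3.
The 2 values of 66 occupy positions 5–6 → average rank (5+6)/2 = 5.5.
Site 1 values → pooled ranks: 67→3, 66→5.5, 67→3, 67→3
Rank sum = 3 + 5.5 + 3 + 3 = 14.5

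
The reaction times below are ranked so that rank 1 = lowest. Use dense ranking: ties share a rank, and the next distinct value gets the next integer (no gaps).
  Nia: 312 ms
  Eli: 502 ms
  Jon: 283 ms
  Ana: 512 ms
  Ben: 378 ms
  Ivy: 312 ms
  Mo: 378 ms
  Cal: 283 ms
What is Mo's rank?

3

Sorted (ascending): 283, 283, 312, 312, 378, 378, 502, 512
The 2 values of 283 share dense rank 1.
The 2 values of 312 share dense rank 2.
The 2 values of 378 share dense rank 3.
Remaining distinct values take the next consecutive integers.
Mo has value 378 ms → rank 3.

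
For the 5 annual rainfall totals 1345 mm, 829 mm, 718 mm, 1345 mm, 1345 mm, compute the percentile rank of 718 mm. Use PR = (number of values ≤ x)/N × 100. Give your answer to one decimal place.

N = 5.
Strictly below 718: 0. Equal to 718: 1.
PR = 1/5 × 100 = 20.0

20.0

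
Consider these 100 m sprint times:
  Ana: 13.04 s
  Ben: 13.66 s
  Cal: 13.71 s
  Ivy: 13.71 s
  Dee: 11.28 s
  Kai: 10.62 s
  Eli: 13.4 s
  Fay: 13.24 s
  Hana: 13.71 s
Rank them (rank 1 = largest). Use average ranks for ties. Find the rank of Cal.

Sorted (descending): 13.71, 13.71, 13.71, 13.66, 13.4, 13.24, 13.04, 11.28, 10.62
The 3 values of 13.71 occupy positions 1–3 → average rank 2.
Cal has value 13.71 s → rank 2.

2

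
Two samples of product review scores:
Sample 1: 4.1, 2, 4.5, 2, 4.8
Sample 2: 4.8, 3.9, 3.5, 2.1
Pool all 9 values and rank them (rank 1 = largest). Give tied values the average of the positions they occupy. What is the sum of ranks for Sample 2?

19.5

Sorted (descending): 4.8, 4.8, 4.5, 4.1, 3.9, 3.5, 2.1, 2, 2
The 2 values of 4.8 occupy positions 1–2 → average rank (1+2)/2 = 1.5.
The 2 values of 2 occupy positions 8–9 → average rank (8+9)/2 = 8.5.
Sample 2 values → pooled ranks: 4.8→1.5, 3.9→5, 3.5→6, 2.1→7
Rank sum = 1.5 + 5 + 6 + 7 = 19.5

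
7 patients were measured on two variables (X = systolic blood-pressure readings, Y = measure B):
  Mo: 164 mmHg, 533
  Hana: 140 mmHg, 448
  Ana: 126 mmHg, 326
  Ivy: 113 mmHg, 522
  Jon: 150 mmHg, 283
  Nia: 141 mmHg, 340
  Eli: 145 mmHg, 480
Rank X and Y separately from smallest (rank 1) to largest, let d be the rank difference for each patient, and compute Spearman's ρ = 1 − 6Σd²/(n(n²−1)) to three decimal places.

0.071

Ranks of variable 1: 7, 3, 2, 1, 6, 4, 5
Ranks of variable 2: 7, 4, 2, 6, 1, 3, 5
d = r₁ − r₂: 0, -1, 0, -5, 5, 1, 0
d²: 0, 1, 0, 25, 25, 1, 0; Σd² = 52
ρ = 1 − 6·52/(7·48) = 1 − 312/336 = 0.071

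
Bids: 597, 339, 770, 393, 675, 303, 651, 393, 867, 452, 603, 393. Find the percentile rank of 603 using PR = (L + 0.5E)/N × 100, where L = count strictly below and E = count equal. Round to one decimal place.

N = 12.
Strictly below 603: 7. Equal to 603: 1.
PR = (7 + 0.5·1)/12 × 100 = 62.5

62.5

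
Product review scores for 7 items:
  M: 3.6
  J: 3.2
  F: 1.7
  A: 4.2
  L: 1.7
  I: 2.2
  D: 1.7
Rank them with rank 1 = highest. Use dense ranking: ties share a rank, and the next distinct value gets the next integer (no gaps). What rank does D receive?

Sorted (descending): 4.2, 3.6, 3.2, 2.2, 1.7, 1.7, 1.7
The 3 values of 1.7 share dense rank 5.
Remaining distinct values take the next consecutive integers.
D has value 1.7 → rank 5.

5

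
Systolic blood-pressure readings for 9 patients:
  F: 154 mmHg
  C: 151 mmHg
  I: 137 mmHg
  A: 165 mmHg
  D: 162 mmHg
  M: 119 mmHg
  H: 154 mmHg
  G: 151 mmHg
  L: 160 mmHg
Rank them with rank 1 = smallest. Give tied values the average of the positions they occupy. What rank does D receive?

8

Sorted (ascending): 119, 137, 151, 151, 154, 154, 160, 162, 165
The 2 values of 151 occupy positions 3–4 → average rank (3+4)/2 = 3.5.
The 2 values of 154 occupy positions 5–6 → average rank (5+6)/2 = 5.5.
D has value 162 mmHg → rank 8.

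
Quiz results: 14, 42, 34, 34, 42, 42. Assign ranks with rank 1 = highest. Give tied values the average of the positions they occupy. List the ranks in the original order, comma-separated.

Sorted (descending): 42, 42, 42, 34, 34, 14
The 3 values of 42 occupy positions 1–3 → average rank 2.
The 2 values of 34 occupy positions 4–5 → average rank (4+5)/2 = 4.5.

6, 2, 4.5, 4.5, 2, 2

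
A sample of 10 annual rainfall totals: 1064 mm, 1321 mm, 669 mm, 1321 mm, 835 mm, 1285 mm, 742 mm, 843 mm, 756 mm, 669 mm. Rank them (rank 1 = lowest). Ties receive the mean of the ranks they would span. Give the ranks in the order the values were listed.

7, 9.5, 1.5, 9.5, 5, 8, 3, 6, 4, 1.5

Sorted (ascending): 669, 669, 742, 756, 835, 843, 1064, 1285, 1321, 1321
The 2 values of 669 occupy positions 1–2 → average rank (1+2)/2 = 1.5.
The 2 values of 1321 occupy positions 9–10 → average rank (9+10)/2 = 9.5.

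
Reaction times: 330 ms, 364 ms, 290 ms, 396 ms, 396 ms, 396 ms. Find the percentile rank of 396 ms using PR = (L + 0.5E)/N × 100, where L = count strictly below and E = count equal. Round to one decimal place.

75.0

N = 6.
Strictly below 396: 3. Equal to 396: 3.
PR = (3 + 0.5·3)/6 × 100 = 75.0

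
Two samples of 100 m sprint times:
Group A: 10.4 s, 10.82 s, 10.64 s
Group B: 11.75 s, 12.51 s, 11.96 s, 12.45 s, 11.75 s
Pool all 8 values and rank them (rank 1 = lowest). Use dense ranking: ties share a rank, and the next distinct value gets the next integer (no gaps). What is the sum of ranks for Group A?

Sorted (ascending): 10.4, 10.64, 10.82, 11.75, 11.75, 11.96, 12.45, 12.51
The 2 values of 11.75 share dense rank 4.
Remaining distinct values take the next consecutive integers.
Group A values → pooled ranks: 10.4→1, 10.82→3, 10.64→2
Rank sum = 1 + 3 + 2 = 6

6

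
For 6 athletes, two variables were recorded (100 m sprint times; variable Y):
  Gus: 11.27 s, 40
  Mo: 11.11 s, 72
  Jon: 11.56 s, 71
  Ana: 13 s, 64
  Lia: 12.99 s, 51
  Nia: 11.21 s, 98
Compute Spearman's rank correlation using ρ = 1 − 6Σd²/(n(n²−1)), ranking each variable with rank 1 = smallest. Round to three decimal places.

-0.543

Ranks of variable 1: 3, 1, 4, 6, 5, 2
Ranks of variable 2: 1, 5, 4, 3, 2, 6
d = r₁ − r₂: 2, -4, 0, 3, 3, -4
d²: 4, 16, 0, 9, 9, 16; Σd² = 54
ρ = 1 − 6·54/(6·35) = 1 − 324/210 = -0.543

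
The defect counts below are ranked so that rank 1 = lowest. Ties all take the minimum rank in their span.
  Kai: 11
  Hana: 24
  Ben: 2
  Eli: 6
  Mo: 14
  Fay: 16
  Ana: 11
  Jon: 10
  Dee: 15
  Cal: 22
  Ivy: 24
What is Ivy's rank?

Sorted (ascending): 2, 6, 10, 11, 11, 14, 15, 16, 22, 24, 24
The 2 values of 11 occupy positions 4–5 → each gets rank 4.
The 2 values of 24 occupy positions 10–11 → each gets rank 10.
Ivy has value 24 → rank 10.

10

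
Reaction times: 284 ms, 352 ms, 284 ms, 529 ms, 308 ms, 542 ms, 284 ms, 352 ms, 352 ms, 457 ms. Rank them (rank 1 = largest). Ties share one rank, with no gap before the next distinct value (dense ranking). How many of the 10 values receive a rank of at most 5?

Sorted (descending): 542, 529, 457, 352, 352, 352, 308, 284, 284, 284
The 3 values of 352 share dense rank 4.
The 3 values of 284 share dense rank 6.
Remaining distinct values take the next consecutive integers.
Ranks ≤ 5: {1, 2, 3, 4, 4, 4, 5} → 7 values.

7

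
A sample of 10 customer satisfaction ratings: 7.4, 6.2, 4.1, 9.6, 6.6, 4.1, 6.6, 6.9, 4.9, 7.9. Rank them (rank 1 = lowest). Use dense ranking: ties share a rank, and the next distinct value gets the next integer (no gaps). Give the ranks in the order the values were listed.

6, 3, 1, 8, 4, 1, 4, 5, 2, 7

Sorted (ascending): 4.1, 4.1, 4.9, 6.2, 6.6, 6.6, 6.9, 7.4, 7.9, 9.6
The 2 values of 4.1 share dense rank 1.
The 2 values of 6.6 share dense rank 4.
Remaining distinct values take the next consecutive integers.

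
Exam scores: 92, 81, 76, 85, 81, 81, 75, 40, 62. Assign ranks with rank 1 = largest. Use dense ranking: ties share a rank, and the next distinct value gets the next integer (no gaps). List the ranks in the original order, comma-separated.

1, 3, 4, 2, 3, 3, 5, 7, 6

Sorted (descending): 92, 85, 81, 81, 81, 76, 75, 62, 40
The 3 values of 81 share dense rank 3.
Remaining distinct values take the next consecutive integers.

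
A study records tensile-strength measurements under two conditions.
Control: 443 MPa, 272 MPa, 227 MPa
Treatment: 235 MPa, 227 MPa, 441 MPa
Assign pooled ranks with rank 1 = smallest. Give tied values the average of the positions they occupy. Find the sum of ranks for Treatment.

9.5

Sorted (ascending): 227, 227, 235, 272, 441, 443
The 2 values of 227 occupy positions 1–2 → average rank (1+2)/2 = 1.5.
Treatment values → pooled ranks: 235→3, 227→1.5, 441→5
Rank sum = 3 + 1.5 + 5 = 9.5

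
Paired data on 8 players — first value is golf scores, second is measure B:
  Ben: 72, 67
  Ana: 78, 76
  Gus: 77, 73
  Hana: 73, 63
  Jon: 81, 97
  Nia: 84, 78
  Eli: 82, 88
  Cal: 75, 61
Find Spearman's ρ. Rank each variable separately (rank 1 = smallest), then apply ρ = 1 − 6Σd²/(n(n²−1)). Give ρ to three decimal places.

Ranks of variable 1: 1, 5, 4, 2, 6, 8, 7, 3
Ranks of variable 2: 3, 5, 4, 2, 8, 6, 7, 1
d = r₁ − r₂: -2, 0, 0, 0, -2, 2, 0, 2
d²: 4, 0, 0, 0, 4, 4, 0, 4; Σd² = 16
ρ = 1 − 6·16/(8·63) = 1 − 96/504 = 0.810

0.810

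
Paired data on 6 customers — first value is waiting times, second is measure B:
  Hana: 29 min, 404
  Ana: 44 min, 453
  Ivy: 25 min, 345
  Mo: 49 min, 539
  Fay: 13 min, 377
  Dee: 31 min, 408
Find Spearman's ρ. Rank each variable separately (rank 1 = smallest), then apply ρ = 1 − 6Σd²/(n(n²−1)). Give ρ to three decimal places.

0.943

Ranks of variable 1: 3, 5, 2, 6, 1, 4
Ranks of variable 2: 3, 5, 1, 6, 2, 4
d = r₁ − r₂: 0, 0, 1, 0, -1, 0
d²: 0, 0, 1, 0, 1, 0; Σd² = 2
ρ = 1 − 6·2/(6·35) = 1 − 12/210 = 0.943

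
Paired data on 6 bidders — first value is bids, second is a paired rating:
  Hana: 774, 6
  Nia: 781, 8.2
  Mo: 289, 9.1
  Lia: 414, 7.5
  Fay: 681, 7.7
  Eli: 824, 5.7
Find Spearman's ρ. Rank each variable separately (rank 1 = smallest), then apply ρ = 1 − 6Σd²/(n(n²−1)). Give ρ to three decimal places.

-0.600

Ranks of variable 1: 4, 5, 1, 2, 3, 6
Ranks of variable 2: 2, 5, 6, 3, 4, 1
d = r₁ − r₂: 2, 0, -5, -1, -1, 5
d²: 4, 0, 25, 1, 1, 25; Σd² = 56
ρ = 1 − 6·56/(6·35) = 1 − 336/210 = -0.600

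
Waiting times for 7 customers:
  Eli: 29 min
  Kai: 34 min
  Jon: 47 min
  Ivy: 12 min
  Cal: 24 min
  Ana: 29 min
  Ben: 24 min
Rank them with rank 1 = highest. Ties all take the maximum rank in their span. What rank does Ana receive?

Sorted (descending): 47, 34, 29, 29, 24, 24, 12
The 2 values of 29 occupy positions 3–4 → each gets rank 4.
The 2 values of 24 occupy positions 5–6 → each gets rank 6.
Ana has value 29 min → rank 4.

4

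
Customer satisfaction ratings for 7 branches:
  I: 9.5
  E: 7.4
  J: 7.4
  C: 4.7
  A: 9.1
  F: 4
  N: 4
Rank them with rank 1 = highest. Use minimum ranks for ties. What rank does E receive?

3

Sorted (descending): 9.5, 9.1, 7.4, 7.4, 4.7, 4, 4
The 2 values of 7.4 occupy positions 3–4 → each gets rank 3.
The 2 values of 4 occupy positions 6–7 → each gets rank 6.
E has value 7.4 → rank 3.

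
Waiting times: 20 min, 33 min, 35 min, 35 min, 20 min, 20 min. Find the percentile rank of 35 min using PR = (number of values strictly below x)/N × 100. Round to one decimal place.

N = 6.
Strictly below 35: 4. Equal to 35: 2.
PR = 4/6 × 100 = 66.7

66.7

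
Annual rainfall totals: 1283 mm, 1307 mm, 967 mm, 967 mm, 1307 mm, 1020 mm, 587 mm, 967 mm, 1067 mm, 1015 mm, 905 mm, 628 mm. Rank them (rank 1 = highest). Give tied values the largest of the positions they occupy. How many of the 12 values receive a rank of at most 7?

Sorted (descending): 1307, 1307, 1283, 1067, 1020, 1015, 967, 967, 967, 905, 628, 587
The 2 values of 1307 occupy positions 1–2 → each gets rank 2.
The 3 values of 967 occupy positions 7–9 → each gets rank 9.
Ranks ≤ 7: {2, 2, 3, 4, 5, 6} → 6 values.

6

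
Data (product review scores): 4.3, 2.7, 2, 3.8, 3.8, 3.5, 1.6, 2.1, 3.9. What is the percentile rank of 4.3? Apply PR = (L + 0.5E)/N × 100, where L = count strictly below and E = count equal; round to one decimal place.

N = 9.
Strictly below 4.3: 8. Equal to 4.3: 1.
PR = (8 + 0.5·1)/9 × 100 = 94.4

94.4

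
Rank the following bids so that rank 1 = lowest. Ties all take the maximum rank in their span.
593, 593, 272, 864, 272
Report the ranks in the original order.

4, 4, 2, 5, 2

Sorted (ascending): 272, 272, 593, 593, 864
The 2 values of 272 occupy positions 1–2 → each gets rank 2.
The 2 values of 593 occupy positions 3–4 → each gets rank 4.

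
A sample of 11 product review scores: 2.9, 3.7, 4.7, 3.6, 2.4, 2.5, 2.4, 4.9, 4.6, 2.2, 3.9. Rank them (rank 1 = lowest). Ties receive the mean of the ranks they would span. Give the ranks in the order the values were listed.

Sorted (ascending): 2.2, 2.4, 2.4, 2.5, 2.9, 3.6, 3.7, 3.9, 4.6, 4.7, 4.9
The 2 values of 2.4 occupy positions 2–3 → average rank (2+3)/2 = 2.5.

5, 7, 10, 6, 2.5, 4, 2.5, 11, 9, 1, 8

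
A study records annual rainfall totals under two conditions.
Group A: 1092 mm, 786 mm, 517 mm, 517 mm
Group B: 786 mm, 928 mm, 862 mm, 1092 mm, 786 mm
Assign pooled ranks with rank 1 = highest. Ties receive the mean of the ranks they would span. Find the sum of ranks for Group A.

Sorted (descending): 1092, 1092, 928, 862, 786, 786, 786, 517, 517
The 2 values of 1092 occupy positions 1–2 → average rank (1+2)/2 = 1.5.
The 3 values of 786 occupy positions 5–7 → average rank 6.
The 2 values of 517 occupy positions 8–9 → average rank (8+9)/2 = 8.5.
Group A values → pooled ranks: 1092→1.5, 786→6, 517→8.5, 517→8.5
Rank sum = 1.5 + 6 + 8.5 + 8.5 = 24.5

24.5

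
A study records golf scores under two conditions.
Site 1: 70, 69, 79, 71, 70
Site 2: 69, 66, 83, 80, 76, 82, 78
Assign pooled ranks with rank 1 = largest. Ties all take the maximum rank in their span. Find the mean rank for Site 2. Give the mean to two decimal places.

5.71

Sorted (descending): 83, 82, 80, 79, 78, 76, 71, 70, 70, 69, 69, 66
The 2 values of 70 occupy positions 8–9 → each gets rank 9.
The 2 values of 69 occupy positions 10–11 → each gets rank 11.
Site 2 values → pooled ranks: 69→11, 66→12, 83→1, 80→3, 76→6, 82→2, 78→5
Mean rank = (11 + 12 + 1 + 3 + 6 + 2 + 5) / 7 = 5.71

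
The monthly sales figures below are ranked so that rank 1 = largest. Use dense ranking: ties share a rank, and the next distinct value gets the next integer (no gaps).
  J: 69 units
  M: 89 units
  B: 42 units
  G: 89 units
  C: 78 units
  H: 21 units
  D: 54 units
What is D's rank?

4

Sorted (descending): 89, 89, 78, 69, 54, 42, 21
The 2 values of 89 share dense rank 1.
Remaining distinct values take the next consecutive integers.
D has value 54 units → rank 4.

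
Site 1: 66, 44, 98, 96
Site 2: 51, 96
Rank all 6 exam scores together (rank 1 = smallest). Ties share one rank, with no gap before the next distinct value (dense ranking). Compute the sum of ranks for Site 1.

Sorted (ascending): 44, 51, 66, 96, 96, 98
The 2 values of 96 share dense rank 4.
Remaining distinct values take the next consecutive integers.
Site 1 values → pooled ranks: 66→3, 44→1, 98→5, 96→4
Rank sum = 3 + 1 + 5 + 4 = 13

13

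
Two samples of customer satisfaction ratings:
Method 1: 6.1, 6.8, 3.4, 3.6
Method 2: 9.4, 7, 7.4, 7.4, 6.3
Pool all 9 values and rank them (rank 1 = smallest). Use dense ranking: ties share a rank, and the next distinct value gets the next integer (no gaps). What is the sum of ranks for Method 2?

32

Sorted (ascending): 3.4, 3.6, 6.1, 6.3, 6.8, 7, 7.4, 7.4, 9.4
The 2 values of 7.4 share dense rank 7.
Remaining distinct values take the next consecutive integers.
Method 2 values → pooled ranks: 9.4→8, 7→6, 7.4→7, 7.4→7, 6.3→4
Rank sum = 8 + 6 + 7 + 7 + 4 = 32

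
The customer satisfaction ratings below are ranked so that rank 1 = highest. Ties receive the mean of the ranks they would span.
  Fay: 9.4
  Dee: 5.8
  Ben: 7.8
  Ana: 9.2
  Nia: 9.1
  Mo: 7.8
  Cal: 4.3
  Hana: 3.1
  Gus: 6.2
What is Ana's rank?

2

Sorted (descending): 9.4, 9.2, 9.1, 7.8, 7.8, 6.2, 5.8, 4.3, 3.1
The 2 values of 7.8 occupy positions 4–5 → average rank (4+5)/2 = 4.5.
Ana has value 9.2 → rank 2.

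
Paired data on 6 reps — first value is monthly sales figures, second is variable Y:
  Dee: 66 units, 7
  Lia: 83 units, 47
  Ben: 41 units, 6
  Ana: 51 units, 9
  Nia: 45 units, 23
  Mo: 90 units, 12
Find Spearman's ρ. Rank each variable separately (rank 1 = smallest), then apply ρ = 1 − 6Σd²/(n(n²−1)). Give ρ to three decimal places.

Ranks of variable 1: 4, 5, 1, 3, 2, 6
Ranks of variable 2: 2, 6, 1, 3, 5, 4
d = r₁ − r₂: 2, -1, 0, 0, -3, 2
d²: 4, 1, 0, 0, 9, 4; Σd² = 18
ρ = 1 − 6·18/(6·35) = 1 − 108/210 = 0.486

0.486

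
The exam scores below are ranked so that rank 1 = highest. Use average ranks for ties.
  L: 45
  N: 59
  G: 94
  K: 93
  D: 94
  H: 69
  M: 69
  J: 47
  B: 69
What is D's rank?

Sorted (descending): 94, 94, 93, 69, 69, 69, 59, 47, 45
The 2 values of 94 occupy positions 1–2 → average rank (1+2)/2 = 1.5.
The 3 values of 69 occupy positions 4–6 → average rank 5.
D has value 94 → rank 1.5.

1.5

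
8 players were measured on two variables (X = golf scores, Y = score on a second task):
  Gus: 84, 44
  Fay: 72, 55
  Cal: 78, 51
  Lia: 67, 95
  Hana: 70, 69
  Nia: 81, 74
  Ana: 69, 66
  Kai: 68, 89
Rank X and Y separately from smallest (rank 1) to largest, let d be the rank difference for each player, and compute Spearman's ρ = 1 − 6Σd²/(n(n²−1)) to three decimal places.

-0.738

Ranks of variable 1: 8, 5, 6, 1, 4, 7, 3, 2
Ranks of variable 2: 1, 3, 2, 8, 5, 6, 4, 7
d = r₁ − r₂: 7, 2, 4, -7, -1, 1, -1, -5
d²: 49, 4, 16, 49, 1, 1, 1, 25; Σd² = 146
ρ = 1 − 6·146/(8·63) = 1 − 876/504 = -0.738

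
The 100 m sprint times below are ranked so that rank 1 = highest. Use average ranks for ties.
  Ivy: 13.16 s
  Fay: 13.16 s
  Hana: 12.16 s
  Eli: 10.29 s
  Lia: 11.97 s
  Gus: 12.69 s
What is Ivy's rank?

1.5

Sorted (descending): 13.16, 13.16, 12.69, 12.16, 11.97, 10.29
The 2 values of 13.16 occupy positions 1–2 → average rank (1+2)/2 = 1.5.
Ivy has value 13.16 s → rank 1.5.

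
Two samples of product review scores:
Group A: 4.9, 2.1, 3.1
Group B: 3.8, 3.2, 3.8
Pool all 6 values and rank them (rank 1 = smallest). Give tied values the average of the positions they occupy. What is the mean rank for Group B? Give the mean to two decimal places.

Sorted (ascending): 2.1, 3.1, 3.2, 3.8, 3.8, 4.9
The 2 values of 3.8 occupy positions 4–5 → average rank (4+5)/2 = 4.5.
Group B values → pooled ranks: 3.8→4.5, 3.2→3, 3.8→4.5
Mean rank = (4.5 + 3 + 4.5) / 3 = 4.00

4.00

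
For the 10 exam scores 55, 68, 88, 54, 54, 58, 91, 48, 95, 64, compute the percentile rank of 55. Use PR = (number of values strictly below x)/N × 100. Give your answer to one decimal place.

N = 10.
Strictly below 55: 3. Equal to 55: 1.
PR = 3/10 × 100 = 30.0

30.0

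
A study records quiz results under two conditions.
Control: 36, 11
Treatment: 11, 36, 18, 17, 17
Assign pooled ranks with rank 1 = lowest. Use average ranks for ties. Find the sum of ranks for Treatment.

Sorted (ascending): 11, 11, 17, 17, 18, 36, 36
The 2 values of 11 occupy positions 1–2 → average rank (1+2)/2 = 1.5.
The 2 values of 17 occupy positions 3–4 → average rank (3+4)/2 = 3.5.
The 2 values of 36 occupy positions 6–7 → average rank (6+7)/2 = 6.5.
Treatment values → pooled ranks: 11→1.5, 36→6.5, 18→5, 17→3.5, 17→3.5
Rank sum = 1.5 + 6.5 + 5 + 3.5 + 3.5 = 20

20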